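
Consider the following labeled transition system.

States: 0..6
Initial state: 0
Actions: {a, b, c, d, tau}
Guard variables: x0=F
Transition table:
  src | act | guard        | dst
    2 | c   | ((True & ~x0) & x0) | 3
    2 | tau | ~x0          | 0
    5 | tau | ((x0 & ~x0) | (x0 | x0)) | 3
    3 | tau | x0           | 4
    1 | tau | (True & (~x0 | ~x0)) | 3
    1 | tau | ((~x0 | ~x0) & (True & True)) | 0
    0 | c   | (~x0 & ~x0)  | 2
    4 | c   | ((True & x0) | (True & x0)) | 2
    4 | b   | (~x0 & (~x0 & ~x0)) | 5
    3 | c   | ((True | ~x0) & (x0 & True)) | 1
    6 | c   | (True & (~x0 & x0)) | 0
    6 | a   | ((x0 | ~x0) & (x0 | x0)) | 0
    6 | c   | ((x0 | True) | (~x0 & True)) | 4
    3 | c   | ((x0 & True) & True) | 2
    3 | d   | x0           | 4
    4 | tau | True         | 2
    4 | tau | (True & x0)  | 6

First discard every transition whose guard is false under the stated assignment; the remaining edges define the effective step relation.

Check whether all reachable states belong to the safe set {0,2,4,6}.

Answer: INVARIANT HOLDS

Trace:
Allowed set {0,2,4,6}
Reach set: {0,2}
  0: safe
  2: safe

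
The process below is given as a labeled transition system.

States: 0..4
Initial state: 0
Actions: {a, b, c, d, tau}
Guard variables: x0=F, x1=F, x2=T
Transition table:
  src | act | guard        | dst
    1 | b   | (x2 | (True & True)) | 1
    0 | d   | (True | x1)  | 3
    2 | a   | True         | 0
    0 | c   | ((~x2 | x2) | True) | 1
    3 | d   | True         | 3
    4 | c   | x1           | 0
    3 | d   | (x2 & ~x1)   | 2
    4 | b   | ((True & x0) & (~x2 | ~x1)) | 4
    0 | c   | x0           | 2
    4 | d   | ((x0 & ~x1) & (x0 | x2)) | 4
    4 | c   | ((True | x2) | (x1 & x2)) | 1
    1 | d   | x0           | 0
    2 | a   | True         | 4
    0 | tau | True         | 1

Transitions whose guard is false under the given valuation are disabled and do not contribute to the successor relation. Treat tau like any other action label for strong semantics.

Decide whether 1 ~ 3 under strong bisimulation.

Answer: NOT BISIMILAR

Working:
Refine partition for ~:
  P[0] = {{0,1,2,3,4}}
  P[1] = {{0},{1},{2},{3},{4}}
stable after 2 split(s): 5 block(s)
class of 1: {1}; class of 3: {3}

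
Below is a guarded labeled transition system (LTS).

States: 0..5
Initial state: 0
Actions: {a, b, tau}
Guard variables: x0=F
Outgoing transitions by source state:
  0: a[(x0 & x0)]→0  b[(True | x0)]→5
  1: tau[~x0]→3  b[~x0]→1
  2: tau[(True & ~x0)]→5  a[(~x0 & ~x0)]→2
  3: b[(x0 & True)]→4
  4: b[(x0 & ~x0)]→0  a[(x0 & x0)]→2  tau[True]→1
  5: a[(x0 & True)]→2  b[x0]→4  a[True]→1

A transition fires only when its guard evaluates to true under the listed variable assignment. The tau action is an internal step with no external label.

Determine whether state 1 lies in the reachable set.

Answer: REACHABLE

Trace:
After dropping false guards: 7 live edges.
L0 = {0}
L1 = {5}  now seen {0,5}
L2 = {1}  now seen {0,1,5}
L3 = {3}  now seen {0,1,3,5}
Reachable = {0,1,3,5}
witness 1: b·a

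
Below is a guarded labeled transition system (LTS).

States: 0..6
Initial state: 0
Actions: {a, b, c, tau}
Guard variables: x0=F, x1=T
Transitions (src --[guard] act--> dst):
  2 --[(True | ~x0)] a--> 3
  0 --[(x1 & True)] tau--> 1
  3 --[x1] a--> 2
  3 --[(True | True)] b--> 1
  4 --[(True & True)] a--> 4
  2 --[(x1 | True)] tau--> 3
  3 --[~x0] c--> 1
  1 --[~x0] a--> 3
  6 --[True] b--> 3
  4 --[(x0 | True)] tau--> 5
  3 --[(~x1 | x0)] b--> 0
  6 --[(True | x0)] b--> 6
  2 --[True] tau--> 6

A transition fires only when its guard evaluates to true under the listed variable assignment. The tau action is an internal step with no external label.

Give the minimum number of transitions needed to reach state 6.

Answer: 4

Working:
Breadth-first toward 6:
  Layer 0: {0}
  Layer 1: {1}
  Layer 2: {3}
  Layer 3: {2}
  Layer 4: {6}
6 enters at depth 4; path tau·a·a·tau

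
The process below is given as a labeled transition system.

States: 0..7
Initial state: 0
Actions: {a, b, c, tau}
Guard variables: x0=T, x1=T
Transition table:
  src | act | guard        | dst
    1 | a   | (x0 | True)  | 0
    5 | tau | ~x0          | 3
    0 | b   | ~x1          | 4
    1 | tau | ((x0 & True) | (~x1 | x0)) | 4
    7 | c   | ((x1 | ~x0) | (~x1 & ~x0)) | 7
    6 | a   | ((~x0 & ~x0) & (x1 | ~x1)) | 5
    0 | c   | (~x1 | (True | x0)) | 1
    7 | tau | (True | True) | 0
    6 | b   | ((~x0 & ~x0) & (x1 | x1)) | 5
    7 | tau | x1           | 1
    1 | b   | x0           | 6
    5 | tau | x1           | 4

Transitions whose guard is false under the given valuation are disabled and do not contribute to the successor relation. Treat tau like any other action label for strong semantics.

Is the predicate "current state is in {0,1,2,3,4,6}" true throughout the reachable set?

Answer: INVARIANT HOLDS

Analysis:
Allowed set {0,1,2,3,4,6}
R = {0,1,4,6}
  0: ok
  1: ok
  4: ok
  6: ok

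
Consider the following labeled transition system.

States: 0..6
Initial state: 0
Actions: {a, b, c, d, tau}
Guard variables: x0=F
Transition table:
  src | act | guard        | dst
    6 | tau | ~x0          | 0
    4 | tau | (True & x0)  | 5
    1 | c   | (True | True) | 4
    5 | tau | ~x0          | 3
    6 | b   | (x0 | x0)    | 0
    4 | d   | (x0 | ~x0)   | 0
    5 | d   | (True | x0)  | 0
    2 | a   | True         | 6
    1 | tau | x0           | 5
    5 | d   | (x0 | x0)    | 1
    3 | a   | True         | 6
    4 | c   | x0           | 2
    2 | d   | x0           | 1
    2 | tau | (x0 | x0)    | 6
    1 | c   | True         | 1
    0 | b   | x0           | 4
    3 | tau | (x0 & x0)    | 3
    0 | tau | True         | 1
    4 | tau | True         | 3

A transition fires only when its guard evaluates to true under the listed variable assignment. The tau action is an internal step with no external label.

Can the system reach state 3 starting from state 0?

Answer: REACHABLE

Working:
Guard filter leaves 10 enabled edge(s).
depth 0: {0}
depth 1: {1}  now seen {0,1}
depth 2: {4}  now seen {0,1,4}
depth 3: {3}  now seen {0,1,3,4}
depth 4: {6}  now seen {0,1,3,4,6}
R = {0,1,3,4,6}
Path to 3: tau·c·tau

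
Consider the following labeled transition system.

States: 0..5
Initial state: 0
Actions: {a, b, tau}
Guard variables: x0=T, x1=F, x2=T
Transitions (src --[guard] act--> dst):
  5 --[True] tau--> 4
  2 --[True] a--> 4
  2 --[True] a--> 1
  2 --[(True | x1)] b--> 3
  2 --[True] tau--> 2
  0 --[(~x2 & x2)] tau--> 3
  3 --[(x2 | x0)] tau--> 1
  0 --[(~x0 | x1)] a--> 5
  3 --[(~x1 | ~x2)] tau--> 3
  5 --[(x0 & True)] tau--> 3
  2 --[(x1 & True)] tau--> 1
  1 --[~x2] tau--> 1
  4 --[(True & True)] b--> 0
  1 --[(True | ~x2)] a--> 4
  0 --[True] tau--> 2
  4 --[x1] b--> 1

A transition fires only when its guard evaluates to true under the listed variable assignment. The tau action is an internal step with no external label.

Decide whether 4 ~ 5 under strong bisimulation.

Refine partition for ~:
  round 0: {{0,1,2,3,4,5}}
  round 1: {{0,3,5},{1},{2},{4}}
  round 2: {{0},{1},{2},{3},{4},{5}}
6 equivalence class(es) (converged in 3)
[4]={4}  [5]={5}

Answer: NOT BISIMILAR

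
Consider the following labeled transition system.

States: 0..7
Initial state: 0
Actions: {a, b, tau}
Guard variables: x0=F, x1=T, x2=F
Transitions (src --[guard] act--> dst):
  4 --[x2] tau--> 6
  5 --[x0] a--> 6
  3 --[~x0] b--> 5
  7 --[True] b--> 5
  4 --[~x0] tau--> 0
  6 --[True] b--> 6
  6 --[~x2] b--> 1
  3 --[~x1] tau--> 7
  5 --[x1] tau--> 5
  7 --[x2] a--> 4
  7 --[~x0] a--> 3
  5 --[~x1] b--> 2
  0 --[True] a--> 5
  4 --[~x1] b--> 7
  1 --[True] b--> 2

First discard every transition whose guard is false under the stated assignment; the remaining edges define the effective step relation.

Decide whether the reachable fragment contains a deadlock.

Answer: DEADLOCK-FREE

Trace:
Reachable = {0,5}
  0: a→5  [1 out]
  5: tau→5  [1 out]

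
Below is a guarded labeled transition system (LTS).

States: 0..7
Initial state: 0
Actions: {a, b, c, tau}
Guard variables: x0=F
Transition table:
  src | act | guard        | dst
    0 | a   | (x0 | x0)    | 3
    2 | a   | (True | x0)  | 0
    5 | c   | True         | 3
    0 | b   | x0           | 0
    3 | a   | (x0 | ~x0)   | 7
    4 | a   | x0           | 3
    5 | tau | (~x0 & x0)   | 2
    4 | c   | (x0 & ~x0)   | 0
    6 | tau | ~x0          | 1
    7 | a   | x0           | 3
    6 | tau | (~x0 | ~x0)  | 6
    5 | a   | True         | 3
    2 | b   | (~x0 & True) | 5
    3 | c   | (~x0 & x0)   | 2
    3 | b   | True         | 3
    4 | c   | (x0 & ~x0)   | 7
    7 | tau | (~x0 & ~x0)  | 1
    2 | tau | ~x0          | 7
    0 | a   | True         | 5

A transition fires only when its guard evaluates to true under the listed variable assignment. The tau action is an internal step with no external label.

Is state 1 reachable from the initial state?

Guard filter leaves 11 enabled edge(s).
L0 = {0}
L1 = {5}  now seen {0,5}
L2 = {3}  now seen {0,3,5}
L3 = {7}  now seen {0,3,5,7}
L4 = {1}  now seen {0,1,3,5,7}
Reachable = {0,1,3,5,7}
witness 1: a·c·a·tau

Answer: REACHABLE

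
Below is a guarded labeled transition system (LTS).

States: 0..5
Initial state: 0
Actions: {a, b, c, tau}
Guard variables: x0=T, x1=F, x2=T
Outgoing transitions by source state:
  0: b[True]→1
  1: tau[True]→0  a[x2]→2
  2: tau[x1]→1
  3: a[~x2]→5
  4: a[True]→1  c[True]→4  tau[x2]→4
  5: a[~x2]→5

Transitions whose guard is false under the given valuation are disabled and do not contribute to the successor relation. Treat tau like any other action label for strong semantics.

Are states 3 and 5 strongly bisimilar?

Bisimulation quotient by refinement:
  π0 = {{0,1,2,3,4,5}}
  π1 = {{0},{1},{2,3,5},{4}}
stable after 2 split(s): 4 block(s)
class of 3: {2,3,5}; class of 5: {2,3,5}

Answer: BISIMILAR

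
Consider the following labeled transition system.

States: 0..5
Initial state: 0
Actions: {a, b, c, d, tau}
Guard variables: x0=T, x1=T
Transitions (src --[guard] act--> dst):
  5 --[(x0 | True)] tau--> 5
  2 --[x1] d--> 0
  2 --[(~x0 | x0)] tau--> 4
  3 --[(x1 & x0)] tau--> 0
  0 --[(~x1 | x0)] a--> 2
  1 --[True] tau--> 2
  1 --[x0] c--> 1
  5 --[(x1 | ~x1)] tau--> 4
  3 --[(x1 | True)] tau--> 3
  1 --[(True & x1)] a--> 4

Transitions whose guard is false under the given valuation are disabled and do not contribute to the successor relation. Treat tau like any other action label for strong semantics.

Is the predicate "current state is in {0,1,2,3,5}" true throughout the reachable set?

Answer: INVARIANT VIOLATED at state 4

Analysis:
Allowed set {0,1,2,3,5}
Reachable = {0,2,4}
  0: ok
  2: ok
  4: outside
witness against invariant: a·tau → 4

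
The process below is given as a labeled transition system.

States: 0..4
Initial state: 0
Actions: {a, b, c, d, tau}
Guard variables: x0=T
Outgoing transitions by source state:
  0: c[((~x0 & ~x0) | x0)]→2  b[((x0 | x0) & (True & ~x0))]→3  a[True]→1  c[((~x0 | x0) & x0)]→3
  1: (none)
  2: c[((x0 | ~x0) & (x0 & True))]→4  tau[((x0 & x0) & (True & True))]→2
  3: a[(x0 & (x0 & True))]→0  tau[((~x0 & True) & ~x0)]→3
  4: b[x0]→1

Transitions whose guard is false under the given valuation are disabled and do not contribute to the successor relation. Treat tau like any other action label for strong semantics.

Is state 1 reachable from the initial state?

Answer: REACHABLE

Trace:
7 transition(s) survive guard evaluation.
L0 = {0}
L1 = {1,2,3}  now seen {0,1,2,3}
L2 = {4}  now seen {0,1,2,3,4}
Reach set: {0,1,2,3,4}
Path to 1: a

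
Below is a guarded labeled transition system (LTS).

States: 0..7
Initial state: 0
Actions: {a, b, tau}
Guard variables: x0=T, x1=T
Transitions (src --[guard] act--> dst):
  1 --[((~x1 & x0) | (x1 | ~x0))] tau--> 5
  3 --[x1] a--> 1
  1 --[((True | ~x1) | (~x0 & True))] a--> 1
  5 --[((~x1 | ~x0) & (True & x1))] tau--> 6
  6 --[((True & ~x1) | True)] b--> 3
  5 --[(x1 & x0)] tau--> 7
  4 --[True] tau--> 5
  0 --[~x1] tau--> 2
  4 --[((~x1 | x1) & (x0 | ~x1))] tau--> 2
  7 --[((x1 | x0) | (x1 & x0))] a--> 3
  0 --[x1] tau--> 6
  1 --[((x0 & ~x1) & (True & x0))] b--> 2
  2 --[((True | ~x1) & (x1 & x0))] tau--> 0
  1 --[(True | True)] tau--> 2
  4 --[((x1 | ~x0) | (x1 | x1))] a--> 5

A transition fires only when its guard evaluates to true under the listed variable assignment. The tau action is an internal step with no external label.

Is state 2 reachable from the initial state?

Answer: REACHABLE

Trace:
Guard filter leaves 12 enabled edge(s).
L0 = {0}
L1 = {6}  cumulative {0,6}
L2 = {3}  cumulative {0,3,6}
L3 = {1}  cumulative {0,1,3,6}
L4 = {2,5}  cumulative {0,1,2,3,5,6}
L5 = {7}  cumulative {0,1,2,3,5,6,7}
Reachable = {0,1,2,3,5,6,7}
trace reaching 2: tau·b·a·tau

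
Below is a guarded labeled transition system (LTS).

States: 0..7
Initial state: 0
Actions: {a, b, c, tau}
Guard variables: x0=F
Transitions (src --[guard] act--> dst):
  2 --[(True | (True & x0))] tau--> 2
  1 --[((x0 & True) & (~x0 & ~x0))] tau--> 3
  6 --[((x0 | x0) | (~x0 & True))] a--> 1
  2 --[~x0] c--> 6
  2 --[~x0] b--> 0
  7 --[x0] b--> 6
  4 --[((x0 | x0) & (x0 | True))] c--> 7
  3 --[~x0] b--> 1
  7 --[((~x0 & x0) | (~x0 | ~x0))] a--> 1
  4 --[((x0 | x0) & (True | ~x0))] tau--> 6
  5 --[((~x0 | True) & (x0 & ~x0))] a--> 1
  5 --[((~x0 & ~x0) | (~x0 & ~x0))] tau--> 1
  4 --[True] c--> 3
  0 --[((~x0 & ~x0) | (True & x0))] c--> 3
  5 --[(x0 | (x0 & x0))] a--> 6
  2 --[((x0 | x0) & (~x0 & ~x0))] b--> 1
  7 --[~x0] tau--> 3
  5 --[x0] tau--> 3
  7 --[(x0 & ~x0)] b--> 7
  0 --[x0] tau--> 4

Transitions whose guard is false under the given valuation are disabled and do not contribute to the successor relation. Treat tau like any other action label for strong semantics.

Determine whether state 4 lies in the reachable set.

After dropping false guards: 10 live edges.
L0 = {0}
L1 = {3}  cumulative {0,3}
L2 = {1}  cumulative {0,1,3}
Reachable = {0,1,3}

Answer: UNREACHABLE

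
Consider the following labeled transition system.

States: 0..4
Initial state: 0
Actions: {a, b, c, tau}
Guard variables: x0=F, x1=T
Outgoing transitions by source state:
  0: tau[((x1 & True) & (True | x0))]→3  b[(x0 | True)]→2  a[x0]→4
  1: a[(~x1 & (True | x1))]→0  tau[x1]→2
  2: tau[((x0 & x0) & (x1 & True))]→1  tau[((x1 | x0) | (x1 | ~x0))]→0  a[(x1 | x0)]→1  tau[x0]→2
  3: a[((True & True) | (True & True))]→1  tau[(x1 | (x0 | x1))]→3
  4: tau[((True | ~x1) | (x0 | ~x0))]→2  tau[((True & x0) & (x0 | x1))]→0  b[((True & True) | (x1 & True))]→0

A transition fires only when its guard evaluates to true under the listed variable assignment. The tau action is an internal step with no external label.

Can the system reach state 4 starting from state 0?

Answer: UNREACHABLE

Working:
After dropping false guards: 9 live edges.
depth 0: {0}
depth 1: {2,3}  cumulative {0,2,3}
depth 2: {1}  cumulative {0,1,2,3}
Reach set: {0,1,2,3}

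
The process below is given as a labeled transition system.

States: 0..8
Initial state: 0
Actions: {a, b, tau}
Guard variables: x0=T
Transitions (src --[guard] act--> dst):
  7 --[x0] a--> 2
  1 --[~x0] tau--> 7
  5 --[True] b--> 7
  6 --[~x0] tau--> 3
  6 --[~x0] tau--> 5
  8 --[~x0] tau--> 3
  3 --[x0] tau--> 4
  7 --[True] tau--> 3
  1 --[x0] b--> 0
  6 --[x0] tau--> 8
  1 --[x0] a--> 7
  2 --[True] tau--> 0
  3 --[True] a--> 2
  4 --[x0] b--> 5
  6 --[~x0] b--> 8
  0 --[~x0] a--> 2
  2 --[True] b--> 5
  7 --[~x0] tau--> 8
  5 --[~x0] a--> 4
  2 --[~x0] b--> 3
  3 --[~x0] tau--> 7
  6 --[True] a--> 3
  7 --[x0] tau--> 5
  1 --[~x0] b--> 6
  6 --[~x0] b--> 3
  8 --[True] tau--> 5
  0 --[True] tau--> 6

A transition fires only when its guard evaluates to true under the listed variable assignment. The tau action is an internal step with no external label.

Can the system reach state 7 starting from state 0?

After dropping false guards: 15 live edges.
Layer 0: {0}
Layer 1: {6}  now seen {0,6}
Layer 2: {3,8}  now seen {0,3,6,8}
Layer 3: {2,4,5}  now seen {0,2,3,4,5,6,8}
Layer 4: {7}  now seen {0,2,3,4,5,6,7,8}
Reachable = {0,2,3,4,5,6,7,8}
witness 7: tau·tau·tau·b

Answer: REACHABLE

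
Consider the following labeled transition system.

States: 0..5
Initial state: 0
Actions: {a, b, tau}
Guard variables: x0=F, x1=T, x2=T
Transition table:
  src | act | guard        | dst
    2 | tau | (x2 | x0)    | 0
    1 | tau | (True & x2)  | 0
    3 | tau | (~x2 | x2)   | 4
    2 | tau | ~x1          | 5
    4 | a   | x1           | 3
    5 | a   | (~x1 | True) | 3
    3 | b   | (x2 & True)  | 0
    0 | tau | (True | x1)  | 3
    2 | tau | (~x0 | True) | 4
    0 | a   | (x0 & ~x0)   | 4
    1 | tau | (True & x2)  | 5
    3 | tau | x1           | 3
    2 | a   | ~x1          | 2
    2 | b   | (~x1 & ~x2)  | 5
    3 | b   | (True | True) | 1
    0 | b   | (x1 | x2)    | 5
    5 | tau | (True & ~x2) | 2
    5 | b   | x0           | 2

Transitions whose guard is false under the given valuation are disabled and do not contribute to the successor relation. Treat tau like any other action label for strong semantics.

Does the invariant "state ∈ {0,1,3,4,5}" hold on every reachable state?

Inv-set: {0,1,3,4,5}
Reach set: {0,1,3,4,5}
  0: ✓
  1: ✓
  3: ✓
  4: ✓
  5: ✓

Answer: INVARIANT HOLDS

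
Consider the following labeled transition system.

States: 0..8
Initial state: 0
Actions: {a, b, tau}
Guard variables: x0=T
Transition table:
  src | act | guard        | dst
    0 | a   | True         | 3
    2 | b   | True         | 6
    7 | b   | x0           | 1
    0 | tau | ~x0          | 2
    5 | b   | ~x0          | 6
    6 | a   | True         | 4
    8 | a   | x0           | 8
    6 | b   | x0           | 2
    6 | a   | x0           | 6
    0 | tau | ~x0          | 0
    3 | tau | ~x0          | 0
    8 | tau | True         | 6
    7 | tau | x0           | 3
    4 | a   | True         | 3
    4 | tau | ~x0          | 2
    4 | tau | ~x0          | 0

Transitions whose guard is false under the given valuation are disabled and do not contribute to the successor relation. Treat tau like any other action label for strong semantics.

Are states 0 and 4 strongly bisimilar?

Compute ~ classes (split until stable):
  P[0] = {{0,1,2,3,4,5,6,7,8}}
  P[1] = {{0,4},{1,3,5},{2},{6},{7},{8}}
Fixed point at round 2; 6 class(es).
class of 0: {0,4}; class of 4: {0,4}

Answer: BISIMILAR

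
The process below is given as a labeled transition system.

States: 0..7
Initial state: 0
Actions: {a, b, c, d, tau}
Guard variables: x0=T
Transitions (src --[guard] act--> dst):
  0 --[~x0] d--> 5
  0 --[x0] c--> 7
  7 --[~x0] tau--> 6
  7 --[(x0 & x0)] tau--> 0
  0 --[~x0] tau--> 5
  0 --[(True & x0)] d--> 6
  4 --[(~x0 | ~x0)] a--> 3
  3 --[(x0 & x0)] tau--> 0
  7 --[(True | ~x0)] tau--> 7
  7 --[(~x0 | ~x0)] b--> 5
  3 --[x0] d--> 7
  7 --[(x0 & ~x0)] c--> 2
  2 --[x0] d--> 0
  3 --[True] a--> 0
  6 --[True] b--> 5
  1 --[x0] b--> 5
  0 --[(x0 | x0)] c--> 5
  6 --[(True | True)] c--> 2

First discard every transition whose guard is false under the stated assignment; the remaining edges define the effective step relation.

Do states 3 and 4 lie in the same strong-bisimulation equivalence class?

Answer: NOT BISIMILAR

Analysis:
Compute ~ classes (split until stable):
  round 0: {{0,1,2,3,4,5,6,7}}
  round 1: {{0},{1},{2},{3},{4,5},{6},{7}}
7 equivalence class(es) (converged in 2)
[3]={3}  [4]={4,5}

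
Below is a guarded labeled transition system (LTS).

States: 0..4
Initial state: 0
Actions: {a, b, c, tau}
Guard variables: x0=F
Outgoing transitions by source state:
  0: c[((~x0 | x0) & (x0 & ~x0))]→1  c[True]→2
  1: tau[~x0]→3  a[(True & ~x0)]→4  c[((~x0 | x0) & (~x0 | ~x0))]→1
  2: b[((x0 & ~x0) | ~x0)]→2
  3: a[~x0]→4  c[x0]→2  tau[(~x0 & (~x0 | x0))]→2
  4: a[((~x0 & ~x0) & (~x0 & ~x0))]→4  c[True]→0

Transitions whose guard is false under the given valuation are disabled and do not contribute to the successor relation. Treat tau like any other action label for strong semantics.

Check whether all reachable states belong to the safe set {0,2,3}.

Answer: INVARIANT HOLDS

Analysis:
Inv-set: {0,2,3}
Reachable = {0,2}
  0: ✓
  2: ✓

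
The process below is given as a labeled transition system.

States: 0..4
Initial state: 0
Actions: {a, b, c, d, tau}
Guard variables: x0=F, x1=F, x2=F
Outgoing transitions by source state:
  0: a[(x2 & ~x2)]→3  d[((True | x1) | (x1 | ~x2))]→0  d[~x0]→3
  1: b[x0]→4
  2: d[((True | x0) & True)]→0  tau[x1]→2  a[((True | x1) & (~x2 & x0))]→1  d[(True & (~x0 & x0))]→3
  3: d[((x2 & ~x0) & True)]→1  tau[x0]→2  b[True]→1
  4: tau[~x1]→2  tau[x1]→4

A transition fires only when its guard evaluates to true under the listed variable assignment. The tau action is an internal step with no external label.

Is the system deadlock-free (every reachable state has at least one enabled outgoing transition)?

R = {0,1,3}
  0: d→0  d→3  [2 exit(s)]
  1: ∅  [no exit]
  3: b→1  [1 exit(s)]
trace reaching 1: d·b

Answer: DEADLOCK at state 1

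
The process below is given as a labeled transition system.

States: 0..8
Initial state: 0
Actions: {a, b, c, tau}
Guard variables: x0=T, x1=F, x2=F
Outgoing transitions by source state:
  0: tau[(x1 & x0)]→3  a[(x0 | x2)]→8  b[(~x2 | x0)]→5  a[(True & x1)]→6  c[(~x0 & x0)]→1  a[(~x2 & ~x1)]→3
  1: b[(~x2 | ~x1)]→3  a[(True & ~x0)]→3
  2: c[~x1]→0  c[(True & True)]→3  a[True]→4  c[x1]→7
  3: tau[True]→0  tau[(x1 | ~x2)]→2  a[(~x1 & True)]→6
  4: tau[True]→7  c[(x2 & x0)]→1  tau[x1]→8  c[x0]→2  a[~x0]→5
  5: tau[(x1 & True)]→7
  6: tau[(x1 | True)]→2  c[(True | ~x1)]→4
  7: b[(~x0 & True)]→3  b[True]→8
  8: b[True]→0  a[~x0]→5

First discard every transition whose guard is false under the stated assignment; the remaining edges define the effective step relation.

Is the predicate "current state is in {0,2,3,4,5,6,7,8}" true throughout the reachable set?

Inv-set: {0,2,3,4,5,6,7,8}
R = {0,2,3,4,5,6,7,8}
  0: ✓
  2: ✓
  3: ✓
  4: ✓
  5: ✓
  6: ✓
  7: ✓
  8: ✓

Answer: INVARIANT HOLDS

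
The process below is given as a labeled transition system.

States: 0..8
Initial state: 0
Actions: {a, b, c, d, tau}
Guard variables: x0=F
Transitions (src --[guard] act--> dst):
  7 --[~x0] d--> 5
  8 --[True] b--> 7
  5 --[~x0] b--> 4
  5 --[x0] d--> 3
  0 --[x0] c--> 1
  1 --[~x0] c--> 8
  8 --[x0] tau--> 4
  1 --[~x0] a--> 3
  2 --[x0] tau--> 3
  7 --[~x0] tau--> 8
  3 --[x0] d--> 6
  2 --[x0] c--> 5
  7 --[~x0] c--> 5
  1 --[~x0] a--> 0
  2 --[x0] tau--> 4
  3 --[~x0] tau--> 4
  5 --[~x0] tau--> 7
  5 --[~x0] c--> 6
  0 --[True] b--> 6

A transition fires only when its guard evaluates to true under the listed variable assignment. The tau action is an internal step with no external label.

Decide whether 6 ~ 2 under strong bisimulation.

Bisimulation quotient by refinement:
  π0 = {{0,1,2,3,4,5,6,7,8}}
  π1 = {{0,8},{1},{2,4,6},{3},{5},{7}}
  π2 = {{0},{1},{2,4,6},{3},{5},{7},{8}}
stable after 3 split(s): 7 block(s)
[6]={2,4,6}  [2]={2,4,6}

Answer: BISIMILAR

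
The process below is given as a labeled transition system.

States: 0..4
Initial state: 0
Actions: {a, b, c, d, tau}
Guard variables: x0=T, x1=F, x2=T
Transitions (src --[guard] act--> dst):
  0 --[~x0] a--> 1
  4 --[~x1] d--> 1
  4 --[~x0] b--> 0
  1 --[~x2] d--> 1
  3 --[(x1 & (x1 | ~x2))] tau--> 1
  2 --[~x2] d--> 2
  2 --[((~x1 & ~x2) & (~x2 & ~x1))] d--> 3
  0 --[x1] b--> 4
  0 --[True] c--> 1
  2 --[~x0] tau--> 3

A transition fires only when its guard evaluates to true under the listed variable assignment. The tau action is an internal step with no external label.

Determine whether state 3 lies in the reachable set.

Guard filter leaves 2 enabled edge(s).
Layer 0: {0}
Layer 1: {1}  now seen {0,1}
Reach set: {0,1}

Answer: UNREACHABLE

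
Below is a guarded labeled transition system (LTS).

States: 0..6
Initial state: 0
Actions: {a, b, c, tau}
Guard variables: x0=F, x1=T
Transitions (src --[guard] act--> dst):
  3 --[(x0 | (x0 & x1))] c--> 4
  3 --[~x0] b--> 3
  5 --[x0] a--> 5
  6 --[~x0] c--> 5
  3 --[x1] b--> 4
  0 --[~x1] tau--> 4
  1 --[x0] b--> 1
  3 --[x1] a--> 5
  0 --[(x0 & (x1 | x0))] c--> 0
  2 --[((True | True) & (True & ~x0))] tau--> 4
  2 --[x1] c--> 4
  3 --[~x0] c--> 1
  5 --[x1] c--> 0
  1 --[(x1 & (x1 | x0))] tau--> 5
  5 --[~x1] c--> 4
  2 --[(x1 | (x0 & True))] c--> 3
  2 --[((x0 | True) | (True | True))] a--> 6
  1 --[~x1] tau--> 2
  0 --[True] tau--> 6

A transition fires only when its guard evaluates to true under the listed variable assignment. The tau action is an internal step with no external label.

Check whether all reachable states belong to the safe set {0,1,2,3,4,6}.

Answer: INVARIANT VIOLATED at state 5

Analysis:
Safe = {0,1,2,3,4,6}
Reach set: {0,5,6}
  0: ok
  5: VIOLATES
  6: ok
reach 5 via tau·c — violates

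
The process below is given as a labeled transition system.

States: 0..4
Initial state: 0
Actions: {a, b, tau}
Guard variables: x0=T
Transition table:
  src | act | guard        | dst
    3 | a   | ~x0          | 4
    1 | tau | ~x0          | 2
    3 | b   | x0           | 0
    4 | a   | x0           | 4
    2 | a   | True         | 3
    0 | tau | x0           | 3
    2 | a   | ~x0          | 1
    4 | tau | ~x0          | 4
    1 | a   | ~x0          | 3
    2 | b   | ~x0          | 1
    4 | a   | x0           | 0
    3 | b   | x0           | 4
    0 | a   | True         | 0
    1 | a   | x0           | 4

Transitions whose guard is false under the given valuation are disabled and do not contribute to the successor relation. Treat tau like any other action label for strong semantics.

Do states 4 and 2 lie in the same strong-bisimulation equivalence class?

Answer: NOT BISIMILAR

Trace:
Bisimulation quotient by refinement:
  π0 = {{0,1,2,3,4}}
  π1 = {{0},{1,2,4},{3}}
  π2 = {{0},{1},{2},{3},{4}}
stable after 3 split(s): 5 block(s)
[4]={4}  [2]={2}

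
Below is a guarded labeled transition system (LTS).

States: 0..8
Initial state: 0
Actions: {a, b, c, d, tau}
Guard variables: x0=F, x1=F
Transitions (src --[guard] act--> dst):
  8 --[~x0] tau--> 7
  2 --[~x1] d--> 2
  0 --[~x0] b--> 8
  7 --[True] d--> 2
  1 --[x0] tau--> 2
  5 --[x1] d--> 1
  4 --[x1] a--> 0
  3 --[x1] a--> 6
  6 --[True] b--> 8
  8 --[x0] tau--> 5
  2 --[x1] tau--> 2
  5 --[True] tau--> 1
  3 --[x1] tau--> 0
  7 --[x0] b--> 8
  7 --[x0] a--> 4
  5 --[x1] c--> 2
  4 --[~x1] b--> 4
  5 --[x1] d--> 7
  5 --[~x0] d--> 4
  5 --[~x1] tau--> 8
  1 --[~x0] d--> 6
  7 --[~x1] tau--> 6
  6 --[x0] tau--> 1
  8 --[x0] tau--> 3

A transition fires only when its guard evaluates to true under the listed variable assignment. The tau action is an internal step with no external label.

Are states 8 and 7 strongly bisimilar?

Answer: NOT BISIMILAR

Trace:
Bisimulation quotient by refinement:
  P[0] = {{0,1,2,3,4,5,6,7,8}}
  P[1] = {{0,4,6},{1,2},{3},{5,7},{8}}
  P[2] = {{0,6},{1},{2},{3},{4},{5},{7},{8}}
stable after 3 split(s): 8 block(s)
[8]={8}  [7]={7}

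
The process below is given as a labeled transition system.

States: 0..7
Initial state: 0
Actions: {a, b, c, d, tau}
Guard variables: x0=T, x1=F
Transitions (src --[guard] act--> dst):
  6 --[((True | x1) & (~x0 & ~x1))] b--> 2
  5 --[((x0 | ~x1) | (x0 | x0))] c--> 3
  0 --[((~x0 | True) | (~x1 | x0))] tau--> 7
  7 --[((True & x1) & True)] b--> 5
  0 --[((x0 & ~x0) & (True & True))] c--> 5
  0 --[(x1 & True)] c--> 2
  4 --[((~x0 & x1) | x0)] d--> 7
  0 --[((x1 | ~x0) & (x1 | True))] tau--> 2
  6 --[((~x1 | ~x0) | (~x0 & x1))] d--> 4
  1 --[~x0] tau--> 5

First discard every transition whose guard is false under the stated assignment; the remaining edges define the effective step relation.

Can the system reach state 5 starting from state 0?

Answer: UNREACHABLE

Analysis:
After dropping false guards: 4 live edges.
L0 = {0}
L1 = {7}  total {0,7}
Reach set: {0,7}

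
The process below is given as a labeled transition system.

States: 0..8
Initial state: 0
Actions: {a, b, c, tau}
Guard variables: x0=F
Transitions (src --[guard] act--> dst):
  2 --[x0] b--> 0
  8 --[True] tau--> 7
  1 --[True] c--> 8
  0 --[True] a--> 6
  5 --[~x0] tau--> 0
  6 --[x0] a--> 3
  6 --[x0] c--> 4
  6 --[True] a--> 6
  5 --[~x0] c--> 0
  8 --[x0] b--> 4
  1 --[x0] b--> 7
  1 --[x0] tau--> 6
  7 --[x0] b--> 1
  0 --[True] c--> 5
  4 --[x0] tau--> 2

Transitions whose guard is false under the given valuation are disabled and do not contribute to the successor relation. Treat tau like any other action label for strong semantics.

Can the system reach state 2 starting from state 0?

Answer: UNREACHABLE

Analysis:
After dropping false guards: 7 live edges.
L0 = {0}
L1 = {5,6}  cumulative {0,5,6}
Reach set: {0,5,6}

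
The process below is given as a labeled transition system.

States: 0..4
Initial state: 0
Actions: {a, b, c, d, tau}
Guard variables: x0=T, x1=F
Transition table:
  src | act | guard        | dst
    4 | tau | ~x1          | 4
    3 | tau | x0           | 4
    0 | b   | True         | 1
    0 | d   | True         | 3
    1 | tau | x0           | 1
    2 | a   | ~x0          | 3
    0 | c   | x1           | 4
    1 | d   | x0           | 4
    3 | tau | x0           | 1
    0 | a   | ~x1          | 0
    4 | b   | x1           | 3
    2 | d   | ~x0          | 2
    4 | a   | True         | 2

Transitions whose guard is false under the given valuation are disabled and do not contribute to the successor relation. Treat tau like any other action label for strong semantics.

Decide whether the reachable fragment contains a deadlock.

Reachable = {0,1,2,3,4}
  0: a→0  b→1  d→3  [3 exit(s)]
  1: d→4  tau→1  [2 exit(s)]
  2: ∅  [no exit]
  3: tau→1  tau→4  [2 exit(s)]
  4: a→2  tau→4  [2 exit(s)]
trace reaching 2: b·d·a

Answer: DEADLOCK at state 2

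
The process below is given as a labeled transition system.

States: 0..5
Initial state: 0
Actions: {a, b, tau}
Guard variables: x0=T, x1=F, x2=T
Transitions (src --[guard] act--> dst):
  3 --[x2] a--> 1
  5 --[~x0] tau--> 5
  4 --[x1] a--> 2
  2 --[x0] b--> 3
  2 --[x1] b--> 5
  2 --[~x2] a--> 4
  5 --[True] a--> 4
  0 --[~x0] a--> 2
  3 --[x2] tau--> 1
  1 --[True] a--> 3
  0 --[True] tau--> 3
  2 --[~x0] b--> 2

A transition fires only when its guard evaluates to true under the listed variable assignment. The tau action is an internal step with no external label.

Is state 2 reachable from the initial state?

6 transition(s) survive guard evaluation.
L0 = {0}
L1 = {3}  total {0,3}
L2 = {1}  total {0,1,3}
Reach set: {0,1,3}

Answer: UNREACHABLE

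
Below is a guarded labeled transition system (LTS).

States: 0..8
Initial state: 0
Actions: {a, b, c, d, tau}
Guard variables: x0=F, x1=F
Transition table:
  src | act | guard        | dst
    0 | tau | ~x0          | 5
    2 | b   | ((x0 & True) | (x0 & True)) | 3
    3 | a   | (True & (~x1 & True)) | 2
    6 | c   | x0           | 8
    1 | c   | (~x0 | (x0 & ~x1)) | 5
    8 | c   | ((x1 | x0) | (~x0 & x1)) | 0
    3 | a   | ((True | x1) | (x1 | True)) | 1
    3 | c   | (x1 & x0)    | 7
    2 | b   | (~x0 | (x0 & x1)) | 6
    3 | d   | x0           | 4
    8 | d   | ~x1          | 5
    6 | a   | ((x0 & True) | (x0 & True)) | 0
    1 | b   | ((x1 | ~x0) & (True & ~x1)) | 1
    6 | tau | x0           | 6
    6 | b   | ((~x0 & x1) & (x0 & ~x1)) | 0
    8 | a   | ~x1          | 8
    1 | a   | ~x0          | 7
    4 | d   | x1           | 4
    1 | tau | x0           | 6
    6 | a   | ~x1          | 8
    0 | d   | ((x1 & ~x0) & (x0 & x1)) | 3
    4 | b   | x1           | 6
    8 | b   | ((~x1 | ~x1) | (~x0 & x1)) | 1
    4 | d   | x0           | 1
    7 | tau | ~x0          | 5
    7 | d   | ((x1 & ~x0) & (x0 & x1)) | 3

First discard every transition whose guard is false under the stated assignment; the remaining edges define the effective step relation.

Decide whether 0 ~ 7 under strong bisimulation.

Bisimulation quotient by refinement:
  P[0] = {{0,1,2,3,4,5,6,7,8}}
  P[1] = {{0,7},{1},{2},{3,6},{4,5},{8}}
  P[2] = {{0,7},{1},{2},{3},{4,5},{6},{8}}
7 equivalence class(es) (converged in 3)
[0]={0,7}  [7]={0,7}

Answer: BISIMILAR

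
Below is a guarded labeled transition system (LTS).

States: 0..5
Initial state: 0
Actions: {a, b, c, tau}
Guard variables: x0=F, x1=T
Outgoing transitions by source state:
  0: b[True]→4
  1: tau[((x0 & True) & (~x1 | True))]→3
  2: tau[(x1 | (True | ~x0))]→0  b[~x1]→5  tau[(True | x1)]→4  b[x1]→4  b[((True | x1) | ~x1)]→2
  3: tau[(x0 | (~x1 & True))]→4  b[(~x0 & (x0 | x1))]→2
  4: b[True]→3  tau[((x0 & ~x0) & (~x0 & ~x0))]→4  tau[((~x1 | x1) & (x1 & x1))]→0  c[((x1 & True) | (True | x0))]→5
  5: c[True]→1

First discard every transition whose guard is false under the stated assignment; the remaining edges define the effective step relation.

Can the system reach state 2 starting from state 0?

Answer: REACHABLE

Analysis:
Guard filter leaves 10 enabled edge(s).
Layer 0: {0}
Layer 1: {4}  cumulative {0,4}
Layer 2: {3,5}  cumulative {0,3,4,5}
Layer 3: {1,2}  cumulative {0,1,2,3,4,5}
Reachable = {0,1,2,3,4,5}
Path to 2: b·b·b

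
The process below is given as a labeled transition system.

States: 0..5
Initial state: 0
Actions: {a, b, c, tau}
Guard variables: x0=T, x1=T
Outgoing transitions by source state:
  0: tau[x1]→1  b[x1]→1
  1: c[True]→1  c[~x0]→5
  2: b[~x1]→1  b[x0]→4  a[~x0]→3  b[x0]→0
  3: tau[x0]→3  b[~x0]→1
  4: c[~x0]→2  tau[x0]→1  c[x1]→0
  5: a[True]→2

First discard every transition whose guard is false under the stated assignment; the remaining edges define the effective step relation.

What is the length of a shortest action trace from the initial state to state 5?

Answer: UNREACHABLE

Analysis:
BFS to 5:
  depth 0: {0}
  depth 1: {1}
5 never appears.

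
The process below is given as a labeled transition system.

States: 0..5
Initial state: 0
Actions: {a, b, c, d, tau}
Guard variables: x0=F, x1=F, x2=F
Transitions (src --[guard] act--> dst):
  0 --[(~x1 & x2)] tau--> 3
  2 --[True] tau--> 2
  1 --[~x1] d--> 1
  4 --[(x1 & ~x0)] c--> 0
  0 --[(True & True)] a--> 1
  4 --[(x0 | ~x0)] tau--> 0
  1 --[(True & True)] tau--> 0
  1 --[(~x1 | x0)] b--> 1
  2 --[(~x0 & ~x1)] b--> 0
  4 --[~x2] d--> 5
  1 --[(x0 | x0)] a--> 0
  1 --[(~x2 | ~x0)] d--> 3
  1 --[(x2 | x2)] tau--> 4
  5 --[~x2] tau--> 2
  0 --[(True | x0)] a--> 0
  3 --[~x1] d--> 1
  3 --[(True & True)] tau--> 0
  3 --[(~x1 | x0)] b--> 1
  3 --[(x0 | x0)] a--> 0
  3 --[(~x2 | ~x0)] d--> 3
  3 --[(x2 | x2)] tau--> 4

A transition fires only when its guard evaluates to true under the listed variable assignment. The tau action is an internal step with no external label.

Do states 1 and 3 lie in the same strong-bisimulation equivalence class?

Refine partition for ~:
  round 0: {{0,1,2,3,4,5}}
  round 1: {{0},{1,3},{2},{4},{5}}
Fixed point at round 2; 5 class(es).
[1]={1,3}  [3]={1,3}

Answer: BISIMILAR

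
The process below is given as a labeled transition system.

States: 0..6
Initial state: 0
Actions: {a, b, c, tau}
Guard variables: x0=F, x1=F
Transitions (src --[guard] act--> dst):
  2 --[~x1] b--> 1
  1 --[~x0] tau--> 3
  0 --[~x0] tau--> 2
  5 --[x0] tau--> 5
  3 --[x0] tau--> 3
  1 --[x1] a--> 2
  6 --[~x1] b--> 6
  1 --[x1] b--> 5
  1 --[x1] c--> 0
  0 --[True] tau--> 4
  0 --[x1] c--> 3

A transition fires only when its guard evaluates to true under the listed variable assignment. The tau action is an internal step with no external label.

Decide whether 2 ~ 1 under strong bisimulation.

Compute ~ classes (split until stable):
  π0 = {{0,1,2,3,4,5,6}}
  π1 = {{0,1},{2,6},{3,4,5}}
  π2 = {{0},{1},{2},{3,4,5},{6}}
5 equivalence class(es) (converged in 3)
[2]={2}  [1]={1}

Answer: NOT BISIMILAR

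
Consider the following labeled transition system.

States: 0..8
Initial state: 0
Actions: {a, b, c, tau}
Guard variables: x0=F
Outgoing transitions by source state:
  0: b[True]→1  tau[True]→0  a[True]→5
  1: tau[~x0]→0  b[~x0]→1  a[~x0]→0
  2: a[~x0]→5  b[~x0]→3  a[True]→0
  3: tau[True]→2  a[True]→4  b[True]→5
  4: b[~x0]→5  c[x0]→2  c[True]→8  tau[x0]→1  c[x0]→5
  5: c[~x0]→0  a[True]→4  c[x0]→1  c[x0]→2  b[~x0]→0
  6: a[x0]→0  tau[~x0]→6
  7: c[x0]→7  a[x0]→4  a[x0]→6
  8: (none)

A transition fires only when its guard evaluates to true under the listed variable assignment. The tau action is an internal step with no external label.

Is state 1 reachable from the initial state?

Guard filter leaves 18 enabled edge(s).
depth 0: {0}
depth 1: {1,5}  cumulative {0,1,5}
depth 2: {4}  cumulative {0,1,4,5}
depth 3: {8}  cumulative {0,1,4,5,8}
R = {0,1,4,5,8}
witness 1: b

Answer: REACHABLE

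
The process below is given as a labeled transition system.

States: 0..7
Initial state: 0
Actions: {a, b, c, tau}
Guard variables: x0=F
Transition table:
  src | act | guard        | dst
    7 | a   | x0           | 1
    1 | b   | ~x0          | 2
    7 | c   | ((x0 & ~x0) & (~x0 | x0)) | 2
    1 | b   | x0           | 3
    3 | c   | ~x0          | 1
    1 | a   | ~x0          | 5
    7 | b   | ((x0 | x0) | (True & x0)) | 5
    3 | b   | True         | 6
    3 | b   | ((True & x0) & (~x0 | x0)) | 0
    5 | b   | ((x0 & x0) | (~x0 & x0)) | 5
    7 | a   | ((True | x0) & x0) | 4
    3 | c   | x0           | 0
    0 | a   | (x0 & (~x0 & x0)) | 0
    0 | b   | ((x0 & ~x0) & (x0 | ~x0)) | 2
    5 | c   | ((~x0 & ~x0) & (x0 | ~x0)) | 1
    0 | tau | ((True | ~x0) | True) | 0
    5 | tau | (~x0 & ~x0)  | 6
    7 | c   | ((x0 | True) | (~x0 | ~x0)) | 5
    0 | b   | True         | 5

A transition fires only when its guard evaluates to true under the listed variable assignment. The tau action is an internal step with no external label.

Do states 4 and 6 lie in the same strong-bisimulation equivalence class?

Compute ~ classes (split until stable):
  round 0: {{0,1,2,3,4,5,6,7}}
  round 1: {{0},{1},{2,4,6},{3},{5},{7}}
Fixed point at round 2; 6 class(es).
[4]={2,4,6}  [6]={2,4,6}

Answer: BISIMILAR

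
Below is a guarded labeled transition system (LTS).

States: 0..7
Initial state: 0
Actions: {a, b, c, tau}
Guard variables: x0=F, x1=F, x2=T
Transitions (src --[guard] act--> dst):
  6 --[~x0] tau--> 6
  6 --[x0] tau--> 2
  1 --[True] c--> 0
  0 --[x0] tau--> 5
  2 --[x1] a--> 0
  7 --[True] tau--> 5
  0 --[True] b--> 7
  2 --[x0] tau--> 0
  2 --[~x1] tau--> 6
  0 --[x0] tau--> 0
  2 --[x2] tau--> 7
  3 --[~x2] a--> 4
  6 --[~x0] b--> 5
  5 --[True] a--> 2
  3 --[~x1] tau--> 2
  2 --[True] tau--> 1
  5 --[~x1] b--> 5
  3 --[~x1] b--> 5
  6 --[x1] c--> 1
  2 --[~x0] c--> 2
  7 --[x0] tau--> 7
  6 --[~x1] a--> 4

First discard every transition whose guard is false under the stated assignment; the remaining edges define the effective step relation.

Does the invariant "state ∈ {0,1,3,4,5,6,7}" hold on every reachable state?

Inv-set: {0,1,3,4,5,6,7}
Reach set: {0,1,2,4,5,6,7}
  0: ok
  1: ok
  2: VIOLATES
  4: ok
  5: ok
  6: ok
  7: ok
counterexample path to 2: b·tau·a

Answer: INVARIANT VIOLATED at state 2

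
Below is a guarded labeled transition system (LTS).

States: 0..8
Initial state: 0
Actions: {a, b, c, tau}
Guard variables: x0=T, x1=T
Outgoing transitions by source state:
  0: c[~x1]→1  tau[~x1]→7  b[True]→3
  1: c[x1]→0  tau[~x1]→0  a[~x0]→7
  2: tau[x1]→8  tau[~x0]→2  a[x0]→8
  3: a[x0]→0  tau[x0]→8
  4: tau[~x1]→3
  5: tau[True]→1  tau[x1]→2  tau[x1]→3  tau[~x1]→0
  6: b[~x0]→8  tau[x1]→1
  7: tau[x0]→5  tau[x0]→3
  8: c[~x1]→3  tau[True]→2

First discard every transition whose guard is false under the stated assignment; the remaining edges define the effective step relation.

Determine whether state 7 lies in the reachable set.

Answer: UNREACHABLE

Analysis:
Guard filter leaves 13 enabled edge(s).
L0 = {0}
L1 = {3}  cumulative {0,3}
L2 = {8}  cumulative {0,3,8}
L3 = {2}  cumulative {0,2,3,8}
Reachable = {0,2,3,8}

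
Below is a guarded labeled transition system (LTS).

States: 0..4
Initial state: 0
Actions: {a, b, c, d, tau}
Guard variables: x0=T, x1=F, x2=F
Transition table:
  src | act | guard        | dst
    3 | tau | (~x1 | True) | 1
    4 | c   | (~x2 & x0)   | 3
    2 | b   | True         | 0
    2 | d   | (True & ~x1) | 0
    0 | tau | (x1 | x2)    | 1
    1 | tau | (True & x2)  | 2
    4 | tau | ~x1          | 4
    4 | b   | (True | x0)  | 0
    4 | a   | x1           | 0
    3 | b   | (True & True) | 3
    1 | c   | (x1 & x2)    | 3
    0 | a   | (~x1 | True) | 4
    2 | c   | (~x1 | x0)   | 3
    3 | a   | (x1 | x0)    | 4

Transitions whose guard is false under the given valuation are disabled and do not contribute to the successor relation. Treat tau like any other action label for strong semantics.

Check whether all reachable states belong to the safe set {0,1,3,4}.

Answer: INVARIANT HOLDS

Trace:
Inv-set: {0,1,3,4}
Reach set: {0,1,3,4}
  0: ok
  1: ok
  3: ok
  4: ok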